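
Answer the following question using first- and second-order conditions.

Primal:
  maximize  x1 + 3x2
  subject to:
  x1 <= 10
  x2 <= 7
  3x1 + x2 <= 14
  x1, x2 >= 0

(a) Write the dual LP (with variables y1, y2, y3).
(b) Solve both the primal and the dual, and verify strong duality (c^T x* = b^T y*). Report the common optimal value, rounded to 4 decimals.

The standard primal-dual pair for 'max c^T x s.t. A x <= b, x >= 0' is:
  Dual:  min b^T y  s.t.  A^T y >= c,  y >= 0.

So the dual LP is:
  minimize  10y1 + 7y2 + 14y3
  subject to:
    y1 + 3y3 >= 1
    y2 + y3 >= 3
    y1, y2, y3 >= 0

Solving the primal: x* = (2.3333, 7).
  primal value c^T x* = 23.3333.
Solving the dual: y* = (0, 2.6667, 0.3333).
  dual value b^T y* = 23.3333.
Strong duality: c^T x* = b^T y*. Confirmed.

23.3333


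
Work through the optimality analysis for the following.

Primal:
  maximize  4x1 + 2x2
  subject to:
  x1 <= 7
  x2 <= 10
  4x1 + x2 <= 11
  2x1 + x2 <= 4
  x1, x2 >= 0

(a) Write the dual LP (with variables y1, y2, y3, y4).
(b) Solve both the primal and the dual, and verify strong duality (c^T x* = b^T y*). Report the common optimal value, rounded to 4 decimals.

The standard primal-dual pair for 'max c^T x s.t. A x <= b, x >= 0' is:
  Dual:  min b^T y  s.t.  A^T y >= c,  y >= 0.

So the dual LP is:
  minimize  7y1 + 10y2 + 11y3 + 4y4
  subject to:
    y1 + 4y3 + 2y4 >= 4
    y2 + y3 + y4 >= 2
    y1, y2, y3, y4 >= 0

Solving the primal: x* = (2, 0).
  primal value c^T x* = 8.
Solving the dual: y* = (0, 0, 0, 2).
  dual value b^T y* = 8.
Strong duality: c^T x* = b^T y*. Confirmed.

8


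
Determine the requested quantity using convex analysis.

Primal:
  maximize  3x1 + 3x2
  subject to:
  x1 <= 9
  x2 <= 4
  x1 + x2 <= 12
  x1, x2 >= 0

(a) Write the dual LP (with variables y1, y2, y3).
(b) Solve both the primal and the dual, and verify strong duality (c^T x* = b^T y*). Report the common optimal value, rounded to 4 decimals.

The standard primal-dual pair for 'max c^T x s.t. A x <= b, x >= 0' is:
  Dual:  min b^T y  s.t.  A^T y >= c,  y >= 0.

So the dual LP is:
  minimize  9y1 + 4y2 + 12y3
  subject to:
    y1 + y3 >= 3
    y2 + y3 >= 3
    y1, y2, y3 >= 0

Solving the primal: x* = (8, 4).
  primal value c^T x* = 36.
Solving the dual: y* = (0, 0, 3).
  dual value b^T y* = 36.
Strong duality: c^T x* = b^T y*. Confirmed.

36


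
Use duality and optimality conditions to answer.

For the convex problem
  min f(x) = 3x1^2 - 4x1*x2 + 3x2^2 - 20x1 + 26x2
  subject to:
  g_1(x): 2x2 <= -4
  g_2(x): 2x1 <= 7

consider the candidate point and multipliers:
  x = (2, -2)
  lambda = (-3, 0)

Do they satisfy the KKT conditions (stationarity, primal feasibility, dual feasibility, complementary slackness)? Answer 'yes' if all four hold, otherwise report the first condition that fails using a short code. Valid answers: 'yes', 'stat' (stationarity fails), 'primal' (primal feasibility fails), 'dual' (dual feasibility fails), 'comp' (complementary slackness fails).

Gradient of f: grad f(x) = Q x + c = (0, 6)
Constraint values g_i(x) = a_i^T x - b_i:
  g_1((2, -2)) = 0
  g_2((2, -2)) = -3
Stationarity residual: grad f(x) + sum_i lambda_i a_i = (0, 0)
  -> stationarity OK
Primal feasibility (all g_i <= 0): OK
Dual feasibility (all lambda_i >= 0): FAILS
Complementary slackness (lambda_i * g_i(x) = 0 for all i): OK

Verdict: the first failing condition is dual_feasibility -> dual.

dual


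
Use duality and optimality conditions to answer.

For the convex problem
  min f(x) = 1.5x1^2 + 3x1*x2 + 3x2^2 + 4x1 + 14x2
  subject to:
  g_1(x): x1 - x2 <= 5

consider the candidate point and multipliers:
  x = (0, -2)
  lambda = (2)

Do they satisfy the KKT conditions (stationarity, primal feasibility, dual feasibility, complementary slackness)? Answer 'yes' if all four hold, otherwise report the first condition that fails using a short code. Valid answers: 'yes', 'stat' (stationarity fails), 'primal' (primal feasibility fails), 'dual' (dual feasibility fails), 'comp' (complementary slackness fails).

Gradient of f: grad f(x) = Q x + c = (-2, 2)
Constraint values g_i(x) = a_i^T x - b_i:
  g_1((0, -2)) = -3
Stationarity residual: grad f(x) + sum_i lambda_i a_i = (0, 0)
  -> stationarity OK
Primal feasibility (all g_i <= 0): OK
Dual feasibility (all lambda_i >= 0): OK
Complementary slackness (lambda_i * g_i(x) = 0 for all i): FAILS

Verdict: the first failing condition is complementary_slackness -> comp.

comp


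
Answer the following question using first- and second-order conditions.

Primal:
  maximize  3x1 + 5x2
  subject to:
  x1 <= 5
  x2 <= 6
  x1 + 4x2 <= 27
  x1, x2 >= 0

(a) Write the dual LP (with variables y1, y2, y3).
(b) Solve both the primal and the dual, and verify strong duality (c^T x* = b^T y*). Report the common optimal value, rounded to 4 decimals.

The standard primal-dual pair for 'max c^T x s.t. A x <= b, x >= 0' is:
  Dual:  min b^T y  s.t.  A^T y >= c,  y >= 0.

So the dual LP is:
  minimize  5y1 + 6y2 + 27y3
  subject to:
    y1 + y3 >= 3
    y2 + 4y3 >= 5
    y1, y2, y3 >= 0

Solving the primal: x* = (5, 5.5).
  primal value c^T x* = 42.5.
Solving the dual: y* = (1.75, 0, 1.25).
  dual value b^T y* = 42.5.
Strong duality: c^T x* = b^T y*. Confirmed.

42.5


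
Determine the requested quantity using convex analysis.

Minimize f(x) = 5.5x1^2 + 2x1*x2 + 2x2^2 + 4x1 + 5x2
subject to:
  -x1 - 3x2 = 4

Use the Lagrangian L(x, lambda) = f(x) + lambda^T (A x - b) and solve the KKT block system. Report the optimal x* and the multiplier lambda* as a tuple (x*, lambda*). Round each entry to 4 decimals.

Form the Lagrangian:
  L(x, lambda) = (1/2) x^T Q x + c^T x + lambda^T (A x - b)
Stationarity (grad_x L = 0): Q x + c + A^T lambda = 0.
Primal feasibility: A x = b.

This gives the KKT block system:
  [ Q   A^T ] [ x     ]   [-c ]
  [ A    0  ] [ lambda ] = [ b ]

Solving the linear system:
  x*      = (-0.1429, -1.2857)
  lambda* = (-0.1429)
  f(x*)   = -3.2143

x* = (-0.1429, -1.2857), lambda* = (-0.1429)


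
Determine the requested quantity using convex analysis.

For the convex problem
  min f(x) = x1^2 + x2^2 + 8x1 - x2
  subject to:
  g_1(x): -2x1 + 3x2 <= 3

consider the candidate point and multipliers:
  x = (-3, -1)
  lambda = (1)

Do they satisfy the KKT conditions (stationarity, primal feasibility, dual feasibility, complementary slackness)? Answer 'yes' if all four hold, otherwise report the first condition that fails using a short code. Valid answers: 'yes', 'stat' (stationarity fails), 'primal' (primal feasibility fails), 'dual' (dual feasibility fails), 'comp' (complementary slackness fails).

Gradient of f: grad f(x) = Q x + c = (2, -3)
Constraint values g_i(x) = a_i^T x - b_i:
  g_1((-3, -1)) = 0
Stationarity residual: grad f(x) + sum_i lambda_i a_i = (0, 0)
  -> stationarity OK
Primal feasibility (all g_i <= 0): OK
Dual feasibility (all lambda_i >= 0): OK
Complementary slackness (lambda_i * g_i(x) = 0 for all i): OK

Verdict: yes, KKT holds.

yes


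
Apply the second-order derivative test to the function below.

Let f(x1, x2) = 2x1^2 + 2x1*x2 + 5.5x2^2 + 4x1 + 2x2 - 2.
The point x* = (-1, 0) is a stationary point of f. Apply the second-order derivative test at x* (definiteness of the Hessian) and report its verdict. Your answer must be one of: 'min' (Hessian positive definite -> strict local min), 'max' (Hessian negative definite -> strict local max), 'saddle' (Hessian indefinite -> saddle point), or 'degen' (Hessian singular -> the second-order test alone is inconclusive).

Compute the Hessian H = grad^2 f:
  H = [[4, 2], [2, 11]]
Verify stationarity: grad f(x*) = H x* + g = (0, 0).
Eigenvalues of H: 3.4689, 11.5311.
Both eigenvalues > 0, so H is positive definite -> x* is a strict local min.

min


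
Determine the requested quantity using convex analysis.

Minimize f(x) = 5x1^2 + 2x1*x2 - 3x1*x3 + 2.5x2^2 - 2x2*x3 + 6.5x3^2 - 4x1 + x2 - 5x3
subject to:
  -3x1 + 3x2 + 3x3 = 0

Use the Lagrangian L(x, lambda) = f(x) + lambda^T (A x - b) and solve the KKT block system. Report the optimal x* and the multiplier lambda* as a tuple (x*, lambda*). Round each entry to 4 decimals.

Form the Lagrangian:
  L(x, lambda) = (1/2) x^T Q x + c^T x + lambda^T (A x - b)
Stationarity (grad_x L = 0): Q x + c + A^T lambda = 0.
Primal feasibility: A x = b.

This gives the KKT block system:
  [ Q   A^T ] [ x     ]   [-c ]
  [ A    0  ] [ lambda ] = [ b ]

Solving the linear system:
  x*      = (0.5036, -0.0438, 0.5474)
  lambda* = (-0.2311)
  f(x*)   = -2.3978

x* = (0.5036, -0.0438, 0.5474), lambda* = (-0.2311)


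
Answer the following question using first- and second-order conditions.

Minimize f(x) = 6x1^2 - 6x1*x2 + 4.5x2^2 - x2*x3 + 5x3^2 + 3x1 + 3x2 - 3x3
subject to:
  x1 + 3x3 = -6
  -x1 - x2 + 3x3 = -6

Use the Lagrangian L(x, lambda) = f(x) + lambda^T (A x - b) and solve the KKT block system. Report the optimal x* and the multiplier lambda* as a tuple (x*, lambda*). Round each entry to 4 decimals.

Form the Lagrangian:
  L(x, lambda) = (1/2) x^T Q x + c^T x + lambda^T (A x - b)
Stationarity (grad_x L = 0): Q x + c + A^T lambda = 0.
Primal feasibility: A x = b.

This gives the KKT block system:
  [ Q   A^T ] [ x     ]   [-c ]
  [ A    0  ] [ lambda ] = [ b ]

Solving the linear system:
  x*      = (-0.0093, 0.0186, -1.9969)
  lambda* = (2.4427, 5.2198)
  f(x*)   = 25.9969

x* = (-0.0093, 0.0186, -1.9969), lambda* = (2.4427, 5.2198)


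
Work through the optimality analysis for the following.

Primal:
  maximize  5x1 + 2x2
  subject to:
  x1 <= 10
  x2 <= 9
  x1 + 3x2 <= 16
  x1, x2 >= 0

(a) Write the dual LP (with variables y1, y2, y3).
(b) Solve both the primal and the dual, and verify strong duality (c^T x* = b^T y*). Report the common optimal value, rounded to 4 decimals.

The standard primal-dual pair for 'max c^T x s.t. A x <= b, x >= 0' is:
  Dual:  min b^T y  s.t.  A^T y >= c,  y >= 0.

So the dual LP is:
  minimize  10y1 + 9y2 + 16y3
  subject to:
    y1 + y3 >= 5
    y2 + 3y3 >= 2
    y1, y2, y3 >= 0

Solving the primal: x* = (10, 2).
  primal value c^T x* = 54.
Solving the dual: y* = (4.3333, 0, 0.6667).
  dual value b^T y* = 54.
Strong duality: c^T x* = b^T y*. Confirmed.

54


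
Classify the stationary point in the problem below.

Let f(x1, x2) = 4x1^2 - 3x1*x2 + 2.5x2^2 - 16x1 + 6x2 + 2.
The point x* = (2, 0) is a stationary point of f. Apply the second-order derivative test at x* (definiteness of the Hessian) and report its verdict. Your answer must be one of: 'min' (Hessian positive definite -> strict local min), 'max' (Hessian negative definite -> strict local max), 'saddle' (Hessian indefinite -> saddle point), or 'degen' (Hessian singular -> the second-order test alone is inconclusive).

Compute the Hessian H = grad^2 f:
  H = [[8, -3], [-3, 5]]
Verify stationarity: grad f(x*) = H x* + g = (0, 0).
Eigenvalues of H: 3.1459, 9.8541.
Both eigenvalues > 0, so H is positive definite -> x* is a strict local min.

min


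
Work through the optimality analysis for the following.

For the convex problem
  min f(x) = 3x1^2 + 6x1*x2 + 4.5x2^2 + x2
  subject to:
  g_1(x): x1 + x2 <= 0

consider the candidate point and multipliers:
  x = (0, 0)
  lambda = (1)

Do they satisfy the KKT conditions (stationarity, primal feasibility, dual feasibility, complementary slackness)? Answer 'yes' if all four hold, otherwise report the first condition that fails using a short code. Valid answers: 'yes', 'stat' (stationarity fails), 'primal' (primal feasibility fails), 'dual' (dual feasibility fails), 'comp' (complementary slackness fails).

Gradient of f: grad f(x) = Q x + c = (0, 1)
Constraint values g_i(x) = a_i^T x - b_i:
  g_1((0, 0)) = 0
Stationarity residual: grad f(x) + sum_i lambda_i a_i = (1, 2)
  -> stationarity FAILS
Primal feasibility (all g_i <= 0): OK
Dual feasibility (all lambda_i >= 0): OK
Complementary slackness (lambda_i * g_i(x) = 0 for all i): OK

Verdict: the first failing condition is stationarity -> stat.

stat


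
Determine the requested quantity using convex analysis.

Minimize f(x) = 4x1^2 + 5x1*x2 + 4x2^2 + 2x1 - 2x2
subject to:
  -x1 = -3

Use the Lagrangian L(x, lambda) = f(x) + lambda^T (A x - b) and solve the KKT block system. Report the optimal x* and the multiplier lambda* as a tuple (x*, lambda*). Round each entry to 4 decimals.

Form the Lagrangian:
  L(x, lambda) = (1/2) x^T Q x + c^T x + lambda^T (A x - b)
Stationarity (grad_x L = 0): Q x + c + A^T lambda = 0.
Primal feasibility: A x = b.

This gives the KKT block system:
  [ Q   A^T ] [ x     ]   [-c ]
  [ A    0  ] [ lambda ] = [ b ]

Solving the linear system:
  x*      = (3, -1.625)
  lambda* = (17.875)
  f(x*)   = 31.4375

x* = (3, -1.625), lambda* = (17.875)


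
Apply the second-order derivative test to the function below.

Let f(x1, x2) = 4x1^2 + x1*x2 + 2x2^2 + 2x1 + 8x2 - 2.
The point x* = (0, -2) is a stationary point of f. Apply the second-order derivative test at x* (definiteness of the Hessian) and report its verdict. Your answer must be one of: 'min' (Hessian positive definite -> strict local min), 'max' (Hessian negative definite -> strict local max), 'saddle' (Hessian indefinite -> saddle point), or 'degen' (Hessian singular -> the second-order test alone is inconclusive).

Compute the Hessian H = grad^2 f:
  H = [[8, 1], [1, 4]]
Verify stationarity: grad f(x*) = H x* + g = (0, 0).
Eigenvalues of H: 3.7639, 8.2361.
Both eigenvalues > 0, so H is positive definite -> x* is a strict local min.

min


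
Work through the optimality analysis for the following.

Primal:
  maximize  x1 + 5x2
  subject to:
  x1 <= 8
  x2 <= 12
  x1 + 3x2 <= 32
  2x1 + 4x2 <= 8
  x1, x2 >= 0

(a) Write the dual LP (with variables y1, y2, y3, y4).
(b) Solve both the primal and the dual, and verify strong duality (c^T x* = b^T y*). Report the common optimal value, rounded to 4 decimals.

The standard primal-dual pair for 'max c^T x s.t. A x <= b, x >= 0' is:
  Dual:  min b^T y  s.t.  A^T y >= c,  y >= 0.

So the dual LP is:
  minimize  8y1 + 12y2 + 32y3 + 8y4
  subject to:
    y1 + y3 + 2y4 >= 1
    y2 + 3y3 + 4y4 >= 5
    y1, y2, y3, y4 >= 0

Solving the primal: x* = (0, 2).
  primal value c^T x* = 10.
Solving the dual: y* = (0, 0, 0, 1.25).
  dual value b^T y* = 10.
Strong duality: c^T x* = b^T y*. Confirmed.

10


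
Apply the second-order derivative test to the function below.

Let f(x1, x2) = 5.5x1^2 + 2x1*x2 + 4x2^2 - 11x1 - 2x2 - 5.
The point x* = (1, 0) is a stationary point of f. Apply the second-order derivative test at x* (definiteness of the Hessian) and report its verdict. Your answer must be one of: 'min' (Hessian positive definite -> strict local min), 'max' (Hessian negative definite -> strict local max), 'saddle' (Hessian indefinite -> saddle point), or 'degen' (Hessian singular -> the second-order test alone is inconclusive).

Compute the Hessian H = grad^2 f:
  H = [[11, 2], [2, 8]]
Verify stationarity: grad f(x*) = H x* + g = (0, 0).
Eigenvalues of H: 7, 12.
Both eigenvalues > 0, so H is positive definite -> x* is a strict local min.

min


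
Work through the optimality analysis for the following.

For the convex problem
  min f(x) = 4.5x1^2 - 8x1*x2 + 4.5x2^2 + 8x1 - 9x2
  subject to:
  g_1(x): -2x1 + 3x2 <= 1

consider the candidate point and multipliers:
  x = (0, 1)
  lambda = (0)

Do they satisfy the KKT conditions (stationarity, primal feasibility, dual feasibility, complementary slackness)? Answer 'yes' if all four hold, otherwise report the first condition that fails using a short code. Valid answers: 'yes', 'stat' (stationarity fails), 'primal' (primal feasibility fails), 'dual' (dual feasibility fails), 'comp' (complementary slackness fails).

Gradient of f: grad f(x) = Q x + c = (0, 0)
Constraint values g_i(x) = a_i^T x - b_i:
  g_1((0, 1)) = 2
Stationarity residual: grad f(x) + sum_i lambda_i a_i = (0, 0)
  -> stationarity OK
Primal feasibility (all g_i <= 0): FAILS
Dual feasibility (all lambda_i >= 0): OK
Complementary slackness (lambda_i * g_i(x) = 0 for all i): OK

Verdict: the first failing condition is primal_feasibility -> primal.

primal


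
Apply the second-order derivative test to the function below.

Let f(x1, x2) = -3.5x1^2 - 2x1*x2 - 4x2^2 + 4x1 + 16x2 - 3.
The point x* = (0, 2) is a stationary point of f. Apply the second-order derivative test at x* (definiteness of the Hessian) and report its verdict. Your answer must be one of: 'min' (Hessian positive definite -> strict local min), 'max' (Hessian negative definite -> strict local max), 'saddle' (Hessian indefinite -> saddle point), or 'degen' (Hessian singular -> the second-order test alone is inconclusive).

Compute the Hessian H = grad^2 f:
  H = [[-7, -2], [-2, -8]]
Verify stationarity: grad f(x*) = H x* + g = (0, 0).
Eigenvalues of H: -9.5616, -5.4384.
Both eigenvalues < 0, so H is negative definite -> x* is a strict local max.

max


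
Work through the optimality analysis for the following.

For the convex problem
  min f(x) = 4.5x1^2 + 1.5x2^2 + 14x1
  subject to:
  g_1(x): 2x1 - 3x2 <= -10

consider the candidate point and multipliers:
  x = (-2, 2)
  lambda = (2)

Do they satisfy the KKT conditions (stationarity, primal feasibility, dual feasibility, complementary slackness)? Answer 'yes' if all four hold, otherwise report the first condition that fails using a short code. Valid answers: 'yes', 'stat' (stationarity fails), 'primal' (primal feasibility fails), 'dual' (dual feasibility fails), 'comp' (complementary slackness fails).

Gradient of f: grad f(x) = Q x + c = (-4, 6)
Constraint values g_i(x) = a_i^T x - b_i:
  g_1((-2, 2)) = 0
Stationarity residual: grad f(x) + sum_i lambda_i a_i = (0, 0)
  -> stationarity OK
Primal feasibility (all g_i <= 0): OK
Dual feasibility (all lambda_i >= 0): OK
Complementary slackness (lambda_i * g_i(x) = 0 for all i): OK

Verdict: yes, KKT holds.

yes


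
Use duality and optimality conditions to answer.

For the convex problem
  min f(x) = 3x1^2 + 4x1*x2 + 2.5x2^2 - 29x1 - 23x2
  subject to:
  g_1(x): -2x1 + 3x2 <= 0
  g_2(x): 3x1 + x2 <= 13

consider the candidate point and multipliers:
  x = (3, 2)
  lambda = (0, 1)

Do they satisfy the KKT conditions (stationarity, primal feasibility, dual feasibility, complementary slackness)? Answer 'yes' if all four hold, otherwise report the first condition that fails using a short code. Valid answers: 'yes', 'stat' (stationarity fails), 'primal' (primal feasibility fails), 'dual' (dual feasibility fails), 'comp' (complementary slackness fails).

Gradient of f: grad f(x) = Q x + c = (-3, -1)
Constraint values g_i(x) = a_i^T x - b_i:
  g_1((3, 2)) = 0
  g_2((3, 2)) = -2
Stationarity residual: grad f(x) + sum_i lambda_i a_i = (0, 0)
  -> stationarity OK
Primal feasibility (all g_i <= 0): OK
Dual feasibility (all lambda_i >= 0): OK
Complementary slackness (lambda_i * g_i(x) = 0 for all i): FAILS

Verdict: the first failing condition is complementary_slackness -> comp.

comp


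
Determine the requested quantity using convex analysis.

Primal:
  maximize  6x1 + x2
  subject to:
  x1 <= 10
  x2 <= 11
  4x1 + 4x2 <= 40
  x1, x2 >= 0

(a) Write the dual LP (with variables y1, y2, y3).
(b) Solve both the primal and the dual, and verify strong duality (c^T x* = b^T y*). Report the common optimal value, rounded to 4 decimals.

The standard primal-dual pair for 'max c^T x s.t. A x <= b, x >= 0' is:
  Dual:  min b^T y  s.t.  A^T y >= c,  y >= 0.

So the dual LP is:
  minimize  10y1 + 11y2 + 40y3
  subject to:
    y1 + 4y3 >= 6
    y2 + 4y3 >= 1
    y1, y2, y3 >= 0

Solving the primal: x* = (10, 0).
  primal value c^T x* = 60.
Solving the dual: y* = (5, 0, 0.25).
  dual value b^T y* = 60.
Strong duality: c^T x* = b^T y*. Confirmed.

60


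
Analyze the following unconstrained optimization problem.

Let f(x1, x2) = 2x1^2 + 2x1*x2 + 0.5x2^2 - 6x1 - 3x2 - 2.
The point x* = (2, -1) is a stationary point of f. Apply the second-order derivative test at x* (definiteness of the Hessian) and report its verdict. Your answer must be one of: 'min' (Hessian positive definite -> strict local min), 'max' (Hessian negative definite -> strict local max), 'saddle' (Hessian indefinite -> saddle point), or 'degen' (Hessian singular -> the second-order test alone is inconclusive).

Compute the Hessian H = grad^2 f:
  H = [[4, 2], [2, 1]]
Verify stationarity: grad f(x*) = H x* + g = (0, 0).
Eigenvalues of H: 0, 5.
H has a zero eigenvalue (singular; positive semidefinite but not definite), so H is neither positive definite, negative definite, nor indefinite. The second-order test alone is inconclusive -> degen.
(Indeed, f is constant along the null direction of H through x*, so x* is not a strict local extremum.)

degen


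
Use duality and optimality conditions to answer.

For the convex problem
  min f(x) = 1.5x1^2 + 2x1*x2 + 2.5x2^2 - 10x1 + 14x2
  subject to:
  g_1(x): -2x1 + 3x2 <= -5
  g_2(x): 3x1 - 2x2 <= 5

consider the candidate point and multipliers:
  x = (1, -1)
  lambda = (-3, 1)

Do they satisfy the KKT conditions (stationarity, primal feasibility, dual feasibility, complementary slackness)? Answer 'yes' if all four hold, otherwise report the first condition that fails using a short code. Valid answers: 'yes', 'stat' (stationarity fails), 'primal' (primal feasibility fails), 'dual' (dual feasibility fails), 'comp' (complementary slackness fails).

Gradient of f: grad f(x) = Q x + c = (-9, 11)
Constraint values g_i(x) = a_i^T x - b_i:
  g_1((1, -1)) = 0
  g_2((1, -1)) = 0
Stationarity residual: grad f(x) + sum_i lambda_i a_i = (0, 0)
  -> stationarity OK
Primal feasibility (all g_i <= 0): OK
Dual feasibility (all lambda_i >= 0): FAILS
Complementary slackness (lambda_i * g_i(x) = 0 for all i): OK

Verdict: the first failing condition is dual_feasibility -> dual.

dual


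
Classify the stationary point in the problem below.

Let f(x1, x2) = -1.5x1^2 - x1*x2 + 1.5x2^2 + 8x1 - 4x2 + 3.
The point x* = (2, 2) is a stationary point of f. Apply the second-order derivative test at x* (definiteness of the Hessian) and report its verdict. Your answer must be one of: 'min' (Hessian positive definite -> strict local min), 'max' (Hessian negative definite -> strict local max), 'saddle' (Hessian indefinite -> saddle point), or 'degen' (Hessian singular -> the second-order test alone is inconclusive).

Compute the Hessian H = grad^2 f:
  H = [[-3, -1], [-1, 3]]
Verify stationarity: grad f(x*) = H x* + g = (0, 0).
Eigenvalues of H: -3.1623, 3.1623.
Eigenvalues have mixed signs, so H is indefinite -> x* is a saddle point.

saddle


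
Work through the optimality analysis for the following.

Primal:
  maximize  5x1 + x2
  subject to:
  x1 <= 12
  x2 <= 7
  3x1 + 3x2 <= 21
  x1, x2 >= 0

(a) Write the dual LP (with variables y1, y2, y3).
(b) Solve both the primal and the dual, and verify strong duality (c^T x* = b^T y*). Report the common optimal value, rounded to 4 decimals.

The standard primal-dual pair for 'max c^T x s.t. A x <= b, x >= 0' is:
  Dual:  min b^T y  s.t.  A^T y >= c,  y >= 0.

So the dual LP is:
  minimize  12y1 + 7y2 + 21y3
  subject to:
    y1 + 3y3 >= 5
    y2 + 3y3 >= 1
    y1, y2, y3 >= 0

Solving the primal: x* = (7, 0).
  primal value c^T x* = 35.
Solving the dual: y* = (0, 0, 1.6667).
  dual value b^T y* = 35.
Strong duality: c^T x* = b^T y*. Confirmed.

35


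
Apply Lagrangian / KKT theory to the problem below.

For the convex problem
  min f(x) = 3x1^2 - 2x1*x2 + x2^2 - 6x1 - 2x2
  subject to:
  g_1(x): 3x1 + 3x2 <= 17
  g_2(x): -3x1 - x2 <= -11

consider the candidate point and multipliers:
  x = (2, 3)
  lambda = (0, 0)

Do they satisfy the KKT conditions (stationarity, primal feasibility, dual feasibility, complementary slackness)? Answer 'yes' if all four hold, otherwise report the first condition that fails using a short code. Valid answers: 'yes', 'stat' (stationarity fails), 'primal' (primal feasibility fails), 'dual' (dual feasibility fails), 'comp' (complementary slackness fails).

Gradient of f: grad f(x) = Q x + c = (0, 0)
Constraint values g_i(x) = a_i^T x - b_i:
  g_1((2, 3)) = -2
  g_2((2, 3)) = 2
Stationarity residual: grad f(x) + sum_i lambda_i a_i = (0, 0)
  -> stationarity OK
Primal feasibility (all g_i <= 0): FAILS
Dual feasibility (all lambda_i >= 0): OK
Complementary slackness (lambda_i * g_i(x) = 0 for all i): OK

Verdict: the first failing condition is primal_feasibility -> primal.

primal


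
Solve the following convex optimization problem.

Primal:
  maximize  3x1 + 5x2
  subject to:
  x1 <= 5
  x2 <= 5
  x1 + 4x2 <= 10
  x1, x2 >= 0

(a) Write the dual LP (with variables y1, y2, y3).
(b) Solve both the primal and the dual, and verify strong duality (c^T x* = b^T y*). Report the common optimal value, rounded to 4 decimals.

The standard primal-dual pair for 'max c^T x s.t. A x <= b, x >= 0' is:
  Dual:  min b^T y  s.t.  A^T y >= c,  y >= 0.

So the dual LP is:
  minimize  5y1 + 5y2 + 10y3
  subject to:
    y1 + y3 >= 3
    y2 + 4y3 >= 5
    y1, y2, y3 >= 0

Solving the primal: x* = (5, 1.25).
  primal value c^T x* = 21.25.
Solving the dual: y* = (1.75, 0, 1.25).
  dual value b^T y* = 21.25.
Strong duality: c^T x* = b^T y*. Confirmed.

21.25


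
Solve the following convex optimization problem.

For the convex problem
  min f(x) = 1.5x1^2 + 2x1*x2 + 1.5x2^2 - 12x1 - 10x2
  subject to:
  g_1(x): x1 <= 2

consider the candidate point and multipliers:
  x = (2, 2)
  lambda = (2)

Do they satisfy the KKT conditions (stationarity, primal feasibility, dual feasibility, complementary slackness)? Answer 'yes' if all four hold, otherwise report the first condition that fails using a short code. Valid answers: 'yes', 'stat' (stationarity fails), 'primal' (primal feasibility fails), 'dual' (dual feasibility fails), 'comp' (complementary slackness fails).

Gradient of f: grad f(x) = Q x + c = (-2, 0)
Constraint values g_i(x) = a_i^T x - b_i:
  g_1((2, 2)) = 0
Stationarity residual: grad f(x) + sum_i lambda_i a_i = (0, 0)
  -> stationarity OK
Primal feasibility (all g_i <= 0): OK
Dual feasibility (all lambda_i >= 0): OK
Complementary slackness (lambda_i * g_i(x) = 0 for all i): OK

Verdict: yes, KKT holds.

yes


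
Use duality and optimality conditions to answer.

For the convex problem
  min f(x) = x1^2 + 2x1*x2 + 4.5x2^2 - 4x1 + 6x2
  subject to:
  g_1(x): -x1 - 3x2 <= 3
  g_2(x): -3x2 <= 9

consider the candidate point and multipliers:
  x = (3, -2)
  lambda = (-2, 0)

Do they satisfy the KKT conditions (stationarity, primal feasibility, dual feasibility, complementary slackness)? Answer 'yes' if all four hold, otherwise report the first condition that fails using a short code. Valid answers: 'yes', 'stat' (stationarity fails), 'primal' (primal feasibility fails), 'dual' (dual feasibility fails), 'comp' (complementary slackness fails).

Gradient of f: grad f(x) = Q x + c = (-2, -6)
Constraint values g_i(x) = a_i^T x - b_i:
  g_1((3, -2)) = 0
  g_2((3, -2)) = -3
Stationarity residual: grad f(x) + sum_i lambda_i a_i = (0, 0)
  -> stationarity OK
Primal feasibility (all g_i <= 0): OK
Dual feasibility (all lambda_i >= 0): FAILS
Complementary slackness (lambda_i * g_i(x) = 0 for all i): OK

Verdict: the first failing condition is dual_feasibility -> dual.

dual


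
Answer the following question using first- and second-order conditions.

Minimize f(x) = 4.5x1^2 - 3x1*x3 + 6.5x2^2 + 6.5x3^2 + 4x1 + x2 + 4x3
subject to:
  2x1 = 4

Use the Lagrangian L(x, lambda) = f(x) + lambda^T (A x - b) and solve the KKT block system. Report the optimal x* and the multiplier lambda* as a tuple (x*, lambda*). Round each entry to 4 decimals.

Form the Lagrangian:
  L(x, lambda) = (1/2) x^T Q x + c^T x + lambda^T (A x - b)
Stationarity (grad_x L = 0): Q x + c + A^T lambda = 0.
Primal feasibility: A x = b.

This gives the KKT block system:
  [ Q   A^T ] [ x     ]   [-c ]
  [ A    0  ] [ lambda ] = [ b ]

Solving the linear system:
  x*      = (2, -0.0769, 0.1538)
  lambda* = (-10.7692)
  f(x*)   = 25.8077

x* = (2, -0.0769, 0.1538), lambda* = (-10.7692)


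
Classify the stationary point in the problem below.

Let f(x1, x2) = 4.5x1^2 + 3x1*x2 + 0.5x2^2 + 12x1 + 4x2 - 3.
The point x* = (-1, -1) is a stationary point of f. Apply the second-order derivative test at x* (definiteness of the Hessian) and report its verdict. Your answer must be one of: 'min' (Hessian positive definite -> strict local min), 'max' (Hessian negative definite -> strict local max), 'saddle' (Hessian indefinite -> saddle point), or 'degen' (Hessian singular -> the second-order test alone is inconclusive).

Compute the Hessian H = grad^2 f:
  H = [[9, 3], [3, 1]]
Verify stationarity: grad f(x*) = H x* + g = (0, 0).
Eigenvalues of H: 0, 10.
H has a zero eigenvalue (singular; positive semidefinite but not definite), so H is neither positive definite, negative definite, nor indefinite. The second-order test alone is inconclusive -> degen.
(Indeed, f is constant along the null direction of H through x*, so x* is not a strict local extremum.)

degen


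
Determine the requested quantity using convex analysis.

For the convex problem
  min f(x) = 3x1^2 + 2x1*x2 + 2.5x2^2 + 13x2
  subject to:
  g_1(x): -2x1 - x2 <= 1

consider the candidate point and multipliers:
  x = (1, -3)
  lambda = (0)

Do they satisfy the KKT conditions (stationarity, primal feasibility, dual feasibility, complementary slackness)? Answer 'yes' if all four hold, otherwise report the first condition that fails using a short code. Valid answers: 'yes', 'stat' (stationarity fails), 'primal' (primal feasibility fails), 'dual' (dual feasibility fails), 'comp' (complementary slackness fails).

Gradient of f: grad f(x) = Q x + c = (0, 0)
Constraint values g_i(x) = a_i^T x - b_i:
  g_1((1, -3)) = 0
Stationarity residual: grad f(x) + sum_i lambda_i a_i = (0, 0)
  -> stationarity OK
Primal feasibility (all g_i <= 0): OK
Dual feasibility (all lambda_i >= 0): OK
Complementary slackness (lambda_i * g_i(x) = 0 for all i): OK

Verdict: yes, KKT holds.

yes


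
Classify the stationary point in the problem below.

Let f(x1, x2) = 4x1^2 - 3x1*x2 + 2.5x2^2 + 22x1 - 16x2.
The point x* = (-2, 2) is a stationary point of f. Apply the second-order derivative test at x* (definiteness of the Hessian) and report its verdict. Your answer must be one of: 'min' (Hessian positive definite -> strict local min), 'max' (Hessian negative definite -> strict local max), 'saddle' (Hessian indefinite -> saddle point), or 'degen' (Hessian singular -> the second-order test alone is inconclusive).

Compute the Hessian H = grad^2 f:
  H = [[8, -3], [-3, 5]]
Verify stationarity: grad f(x*) = H x* + g = (0, 0).
Eigenvalues of H: 3.1459, 9.8541.
Both eigenvalues > 0, so H is positive definite -> x* is a strict local min.

min


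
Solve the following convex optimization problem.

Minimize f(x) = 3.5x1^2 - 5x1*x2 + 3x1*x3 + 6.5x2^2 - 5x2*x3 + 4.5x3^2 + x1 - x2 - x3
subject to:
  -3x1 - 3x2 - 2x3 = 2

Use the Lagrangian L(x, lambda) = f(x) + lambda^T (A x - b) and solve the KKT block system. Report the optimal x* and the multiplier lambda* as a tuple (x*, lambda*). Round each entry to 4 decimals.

Form the Lagrangian:
  L(x, lambda) = (1/2) x^T Q x + c^T x + lambda^T (A x - b)
Stationarity (grad_x L = 0): Q x + c + A^T lambda = 0.
Primal feasibility: A x = b.

This gives the KKT block system:
  [ Q   A^T ] [ x     ]   [-c ]
  [ A    0  ] [ lambda ] = [ b ]

Solving the linear system:
  x*      = (-0.5123, -0.2, 0.0685)
  lambda* = (-0.4603)
  f(x*)   = 0.2699

x* = (-0.5123, -0.2, 0.0685), lambda* = (-0.4603)


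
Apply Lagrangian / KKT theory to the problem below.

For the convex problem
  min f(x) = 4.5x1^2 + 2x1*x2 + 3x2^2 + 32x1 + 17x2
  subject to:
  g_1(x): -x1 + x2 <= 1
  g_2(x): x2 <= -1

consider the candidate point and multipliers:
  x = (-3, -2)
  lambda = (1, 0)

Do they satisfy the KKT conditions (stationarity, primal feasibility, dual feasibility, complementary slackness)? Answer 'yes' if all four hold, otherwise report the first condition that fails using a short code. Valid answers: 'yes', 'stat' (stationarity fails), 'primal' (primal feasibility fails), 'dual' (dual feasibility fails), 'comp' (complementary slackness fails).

Gradient of f: grad f(x) = Q x + c = (1, -1)
Constraint values g_i(x) = a_i^T x - b_i:
  g_1((-3, -2)) = 0
  g_2((-3, -2)) = -1
Stationarity residual: grad f(x) + sum_i lambda_i a_i = (0, 0)
  -> stationarity OK
Primal feasibility (all g_i <= 0): OK
Dual feasibility (all lambda_i >= 0): OK
Complementary slackness (lambda_i * g_i(x) = 0 for all i): OK

Verdict: yes, KKT holds.

yes


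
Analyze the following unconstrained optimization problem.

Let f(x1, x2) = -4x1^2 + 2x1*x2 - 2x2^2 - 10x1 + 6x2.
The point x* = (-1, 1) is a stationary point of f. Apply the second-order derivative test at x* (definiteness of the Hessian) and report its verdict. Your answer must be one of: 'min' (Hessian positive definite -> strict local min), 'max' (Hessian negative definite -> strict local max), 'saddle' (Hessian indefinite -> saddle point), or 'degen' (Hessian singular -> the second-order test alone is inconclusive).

Compute the Hessian H = grad^2 f:
  H = [[-8, 2], [2, -4]]
Verify stationarity: grad f(x*) = H x* + g = (0, 0).
Eigenvalues of H: -8.8284, -3.1716.
Both eigenvalues < 0, so H is negative definite -> x* is a strict local max.

max


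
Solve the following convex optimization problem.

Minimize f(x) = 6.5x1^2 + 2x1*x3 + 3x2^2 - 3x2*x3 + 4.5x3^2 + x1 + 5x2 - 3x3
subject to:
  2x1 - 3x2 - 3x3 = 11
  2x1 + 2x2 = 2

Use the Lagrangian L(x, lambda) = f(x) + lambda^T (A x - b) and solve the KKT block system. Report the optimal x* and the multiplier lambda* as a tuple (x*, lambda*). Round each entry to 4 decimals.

Form the Lagrangian:
  L(x, lambda) = (1/2) x^T Q x + c^T x + lambda^T (A x - b)
Stationarity (grad_x L = 0): Q x + c + A^T lambda = 0.
Primal feasibility: A x = b.

This gives the KKT block system:
  [ Q   A^T ] [ x     ]   [-c ]
  [ A    0  ] [ lambda ] = [ b ]

Solving the linear system:
  x*      = (1.8681, -0.8681, -1.5531)
  lambda* = (-3.5458, -7.544)
  f(x*)   = 28.1392

x* = (1.8681, -0.8681, -1.5531), lambda* = (-3.5458, -7.544)


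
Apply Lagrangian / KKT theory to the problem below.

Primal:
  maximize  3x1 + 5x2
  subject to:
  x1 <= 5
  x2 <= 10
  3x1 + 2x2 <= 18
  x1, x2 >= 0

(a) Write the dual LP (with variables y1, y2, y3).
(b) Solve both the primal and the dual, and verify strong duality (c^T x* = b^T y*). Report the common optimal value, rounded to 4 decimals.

The standard primal-dual pair for 'max c^T x s.t. A x <= b, x >= 0' is:
  Dual:  min b^T y  s.t.  A^T y >= c,  y >= 0.

So the dual LP is:
  minimize  5y1 + 10y2 + 18y3
  subject to:
    y1 + 3y3 >= 3
    y2 + 2y3 >= 5
    y1, y2, y3 >= 0

Solving the primal: x* = (0, 9).
  primal value c^T x* = 45.
Solving the dual: y* = (0, 0, 2.5).
  dual value b^T y* = 45.
Strong duality: c^T x* = b^T y*. Confirmed.

45


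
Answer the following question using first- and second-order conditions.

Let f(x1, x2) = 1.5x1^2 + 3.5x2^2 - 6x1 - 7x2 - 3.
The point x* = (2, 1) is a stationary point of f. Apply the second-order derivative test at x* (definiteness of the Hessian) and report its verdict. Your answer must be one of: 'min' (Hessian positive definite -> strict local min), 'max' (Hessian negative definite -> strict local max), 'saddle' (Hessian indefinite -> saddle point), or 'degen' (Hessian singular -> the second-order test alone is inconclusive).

Compute the Hessian H = grad^2 f:
  H = [[3, 0], [0, 7]]
Verify stationarity: grad f(x*) = H x* + g = (0, 0).
Eigenvalues of H: 3, 7.
Both eigenvalues > 0, so H is positive definite -> x* is a strict local min.

min


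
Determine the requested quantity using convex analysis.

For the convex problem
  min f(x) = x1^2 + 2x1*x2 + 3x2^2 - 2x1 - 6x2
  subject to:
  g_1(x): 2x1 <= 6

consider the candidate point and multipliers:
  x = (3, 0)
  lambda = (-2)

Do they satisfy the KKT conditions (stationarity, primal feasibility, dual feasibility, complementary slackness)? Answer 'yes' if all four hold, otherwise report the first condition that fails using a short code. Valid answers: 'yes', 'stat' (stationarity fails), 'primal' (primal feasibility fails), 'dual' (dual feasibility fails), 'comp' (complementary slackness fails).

Gradient of f: grad f(x) = Q x + c = (4, 0)
Constraint values g_i(x) = a_i^T x - b_i:
  g_1((3, 0)) = 0
Stationarity residual: grad f(x) + sum_i lambda_i a_i = (0, 0)
  -> stationarity OK
Primal feasibility (all g_i <= 0): OK
Dual feasibility (all lambda_i >= 0): FAILS
Complementary slackness (lambda_i * g_i(x) = 0 for all i): OK

Verdict: the first failing condition is dual_feasibility -> dual.

dual


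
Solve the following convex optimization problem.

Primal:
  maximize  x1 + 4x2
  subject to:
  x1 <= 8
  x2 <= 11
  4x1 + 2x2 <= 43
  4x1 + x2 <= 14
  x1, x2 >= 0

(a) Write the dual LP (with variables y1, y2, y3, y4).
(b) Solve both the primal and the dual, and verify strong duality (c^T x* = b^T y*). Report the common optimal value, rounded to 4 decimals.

The standard primal-dual pair for 'max c^T x s.t. A x <= b, x >= 0' is:
  Dual:  min b^T y  s.t.  A^T y >= c,  y >= 0.

So the dual LP is:
  minimize  8y1 + 11y2 + 43y3 + 14y4
  subject to:
    y1 + 4y3 + 4y4 >= 1
    y2 + 2y3 + y4 >= 4
    y1, y2, y3, y4 >= 0

Solving the primal: x* = (0.75, 11).
  primal value c^T x* = 44.75.
Solving the dual: y* = (0, 3.75, 0, 0.25).
  dual value b^T y* = 44.75.
Strong duality: c^T x* = b^T y*. Confirmed.

44.75


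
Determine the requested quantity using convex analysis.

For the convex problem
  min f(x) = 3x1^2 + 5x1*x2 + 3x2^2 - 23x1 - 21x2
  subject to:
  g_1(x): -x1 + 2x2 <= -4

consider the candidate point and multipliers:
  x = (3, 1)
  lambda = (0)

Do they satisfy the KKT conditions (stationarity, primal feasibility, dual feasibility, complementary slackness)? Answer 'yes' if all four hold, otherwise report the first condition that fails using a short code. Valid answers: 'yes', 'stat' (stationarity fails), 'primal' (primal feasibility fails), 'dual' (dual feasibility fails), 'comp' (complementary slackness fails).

Gradient of f: grad f(x) = Q x + c = (0, 0)
Constraint values g_i(x) = a_i^T x - b_i:
  g_1((3, 1)) = 3
Stationarity residual: grad f(x) + sum_i lambda_i a_i = (0, 0)
  -> stationarity OK
Primal feasibility (all g_i <= 0): FAILS
Dual feasibility (all lambda_i >= 0): OK
Complementary slackness (lambda_i * g_i(x) = 0 for all i): OK

Verdict: the first failing condition is primal_feasibility -> primal.

primal


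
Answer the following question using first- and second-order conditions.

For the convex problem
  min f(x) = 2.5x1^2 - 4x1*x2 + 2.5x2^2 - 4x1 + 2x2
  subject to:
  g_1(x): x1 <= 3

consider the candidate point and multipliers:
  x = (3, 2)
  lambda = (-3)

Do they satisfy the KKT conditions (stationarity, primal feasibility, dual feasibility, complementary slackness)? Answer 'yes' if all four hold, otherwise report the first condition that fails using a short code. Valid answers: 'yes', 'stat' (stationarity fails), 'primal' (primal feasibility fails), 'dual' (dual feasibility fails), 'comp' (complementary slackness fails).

Gradient of f: grad f(x) = Q x + c = (3, 0)
Constraint values g_i(x) = a_i^T x - b_i:
  g_1((3, 2)) = 0
Stationarity residual: grad f(x) + sum_i lambda_i a_i = (0, 0)
  -> stationarity OK
Primal feasibility (all g_i <= 0): OK
Dual feasibility (all lambda_i >= 0): FAILS
Complementary slackness (lambda_i * g_i(x) = 0 for all i): OK

Verdict: the first failing condition is dual_feasibility -> dual.

dual


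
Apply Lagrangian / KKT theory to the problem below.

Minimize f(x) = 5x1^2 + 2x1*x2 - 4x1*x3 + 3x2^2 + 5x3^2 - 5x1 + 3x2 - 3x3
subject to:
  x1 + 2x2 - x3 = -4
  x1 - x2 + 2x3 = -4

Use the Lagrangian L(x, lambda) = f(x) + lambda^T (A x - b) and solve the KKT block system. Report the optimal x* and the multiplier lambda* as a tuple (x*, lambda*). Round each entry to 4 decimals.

Form the Lagrangian:
  L(x, lambda) = (1/2) x^T Q x + c^T x + lambda^T (A x - b)
Stationarity (grad_x L = 0): Q x + c + A^T lambda = 0.
Primal feasibility: A x = b.

This gives the KKT block system:
  [ Q   A^T ] [ x     ]   [-c ]
  [ A    0  ] [ lambda ] = [ b ]

Solving the linear system:
  x*      = (-2.2333, -1.7667, -1.7667)
  lambda* = (11.9556, 11.8444)
  f(x*)   = 53.1833

x* = (-2.2333, -1.7667, -1.7667), lambda* = (11.9556, 11.8444)


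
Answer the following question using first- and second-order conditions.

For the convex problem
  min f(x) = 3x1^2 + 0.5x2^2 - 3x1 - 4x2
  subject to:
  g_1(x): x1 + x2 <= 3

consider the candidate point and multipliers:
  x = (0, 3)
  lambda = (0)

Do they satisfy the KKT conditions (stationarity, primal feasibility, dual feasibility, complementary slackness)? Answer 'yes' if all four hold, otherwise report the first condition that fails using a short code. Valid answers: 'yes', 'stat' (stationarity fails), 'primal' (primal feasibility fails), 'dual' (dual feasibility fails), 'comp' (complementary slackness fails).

Gradient of f: grad f(x) = Q x + c = (-3, -1)
Constraint values g_i(x) = a_i^T x - b_i:
  g_1((0, 3)) = 0
Stationarity residual: grad f(x) + sum_i lambda_i a_i = (-3, -1)
  -> stationarity FAILS
Primal feasibility (all g_i <= 0): OK
Dual feasibility (all lambda_i >= 0): OK
Complementary slackness (lambda_i * g_i(x) = 0 for all i): OK

Verdict: the first failing condition is stationarity -> stat.

stat
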